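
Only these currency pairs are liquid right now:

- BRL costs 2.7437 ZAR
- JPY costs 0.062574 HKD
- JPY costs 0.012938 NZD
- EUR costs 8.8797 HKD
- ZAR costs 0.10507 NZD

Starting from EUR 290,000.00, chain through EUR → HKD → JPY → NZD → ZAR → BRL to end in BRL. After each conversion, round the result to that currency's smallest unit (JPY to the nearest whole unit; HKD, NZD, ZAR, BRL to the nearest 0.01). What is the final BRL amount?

EUR 290,000.00 × 8.8797 = HKD 2,575,113.00
HKD 2,575,113.00 ÷ 0.062574 = JPY 41,153,083
JPY 41,153,083 × 0.012938 = NZD 532,438.59
NZD 532,438.59 ÷ 0.10507 = ZAR 5,067,465.40
ZAR 5,067,465.40 ÷ 2.7437 = BRL 1,846,945.88

BRL 1,846,945.88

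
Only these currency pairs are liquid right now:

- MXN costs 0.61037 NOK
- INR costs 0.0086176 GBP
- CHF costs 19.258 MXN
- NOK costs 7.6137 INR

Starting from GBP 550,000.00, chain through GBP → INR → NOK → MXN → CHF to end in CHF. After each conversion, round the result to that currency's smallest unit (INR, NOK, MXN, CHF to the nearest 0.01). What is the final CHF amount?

CHF 713,142.36

GBP 550,000.00 ÷ 0.0086176 = INR 63,822,874.12
INR 63,822,874.12 ÷ 7.6137 = NOK 8,382,635.79
NOK 8,382,635.79 ÷ 0.61037 = MXN 13,733,695.61
MXN 13,733,695.61 ÷ 19.258 = CHF 713,142.36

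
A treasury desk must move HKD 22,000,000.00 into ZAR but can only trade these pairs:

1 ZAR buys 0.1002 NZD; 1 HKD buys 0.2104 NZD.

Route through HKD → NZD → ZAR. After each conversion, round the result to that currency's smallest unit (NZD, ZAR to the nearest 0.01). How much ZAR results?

ZAR 46,195,608.78

HKD 22,000,000.00 × 0.2104 = NZD 4,628,800.00
NZD 4,628,800.00 ÷ 0.1002 = ZAR 46,195,608.78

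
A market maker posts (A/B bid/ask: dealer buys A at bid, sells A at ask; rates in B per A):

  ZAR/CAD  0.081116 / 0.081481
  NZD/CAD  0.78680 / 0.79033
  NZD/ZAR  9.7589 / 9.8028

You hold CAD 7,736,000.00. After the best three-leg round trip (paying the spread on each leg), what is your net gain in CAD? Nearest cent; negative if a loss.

Net profit: CAD 12,459.86

Best loop CAD → NZD → ZAR → CAD:
CAD 7,736,000.00 ÷ 0.79033 (buy NZD at ask) = NZD 9,788,316.27
NZD 9,788,316.27 × 9.7589 (sell NZD at bid) = ZAR 95,523,199.68
ZAR 95,523,199.68 × 0.081116 (sell ZAR at bid) = CAD 7,748,459.86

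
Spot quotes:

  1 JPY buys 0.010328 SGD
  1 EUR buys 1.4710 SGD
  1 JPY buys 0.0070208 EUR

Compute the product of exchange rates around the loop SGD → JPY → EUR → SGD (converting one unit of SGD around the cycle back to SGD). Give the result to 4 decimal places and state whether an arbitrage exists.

Around SGD → JPY → EUR → SGD: 1 ÷ 0.010328 × 0.0070208 × 1.4710 = 0.999961
Product ≈ 1 (deviation 0.004%, within rounding noise).

1.0000 (no arbitrage)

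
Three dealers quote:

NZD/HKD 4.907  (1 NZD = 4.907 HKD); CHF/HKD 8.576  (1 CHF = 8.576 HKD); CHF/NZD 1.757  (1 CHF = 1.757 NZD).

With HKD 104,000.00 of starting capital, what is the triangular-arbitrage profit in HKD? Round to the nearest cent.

Profit: HKD 552.97

Profitable loop is HKD → CHF → NZD → HKD:
HKD 104,000.00 ÷ 8.576 = CHF 12,126.87
CHF 12,126.87 × 1.757 = NZD 21,306.90
NZD 21,306.90 × 4.907 = HKD 104,552.97
Profit = HKD 104,552.97 − HKD 104,000.00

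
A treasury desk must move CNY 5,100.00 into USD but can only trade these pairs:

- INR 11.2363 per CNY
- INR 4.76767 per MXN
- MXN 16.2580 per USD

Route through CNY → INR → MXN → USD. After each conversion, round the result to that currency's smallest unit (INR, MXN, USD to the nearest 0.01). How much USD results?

CNY 5,100.00 × 11.2363 = INR 57,305.13
INR 57,305.13 ÷ 4.76767 = MXN 12,019.53
MXN 12,019.53 ÷ 16.2580 = USD 739.30

USD 739.30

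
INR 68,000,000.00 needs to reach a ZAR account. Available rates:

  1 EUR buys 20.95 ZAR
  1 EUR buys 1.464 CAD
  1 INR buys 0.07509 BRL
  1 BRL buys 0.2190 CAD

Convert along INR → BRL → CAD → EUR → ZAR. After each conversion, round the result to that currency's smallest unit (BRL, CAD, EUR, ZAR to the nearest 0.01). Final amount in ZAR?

INR 68,000,000.00 × 0.07509 = BRL 5,106,120.00
BRL 5,106,120.00 × 0.2190 = CAD 1,118,240.28
CAD 1,118,240.28 ÷ 1.464 = EUR 763,825.33
EUR 763,825.33 × 20.95 = ZAR 16,002,140.66

ZAR 16,002,140.66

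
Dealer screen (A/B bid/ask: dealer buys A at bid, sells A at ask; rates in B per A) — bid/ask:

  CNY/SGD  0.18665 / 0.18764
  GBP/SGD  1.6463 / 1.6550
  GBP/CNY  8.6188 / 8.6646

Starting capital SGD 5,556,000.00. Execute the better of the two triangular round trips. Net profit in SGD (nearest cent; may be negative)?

Net profit: SGD 69,968.19

Best loop SGD → CNY → GBP → SGD:
SGD 5,556,000.00 ÷ 0.18764 (buy CNY at ask) = CNY 29,609,891.28
CNY 29,609,891.28 ÷ 8.6646 (buy GBP at ask) = GBP 3,417,340.82
GBP 3,417,340.82 × 1.6463 (sell GBP at bid) = SGD 5,625,968.19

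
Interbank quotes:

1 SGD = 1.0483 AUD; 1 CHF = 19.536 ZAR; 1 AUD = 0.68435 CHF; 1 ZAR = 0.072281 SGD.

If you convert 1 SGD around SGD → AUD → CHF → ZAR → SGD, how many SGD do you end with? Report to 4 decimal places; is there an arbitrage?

Around SGD → AUD → CHF → ZAR → SGD: 1 × 1.0483 × 0.68435 × 19.536 × 0.072281 = 1.013033
Product > 1; profitable direction is SGD → AUD → CHF → ZAR → SGD.

1.0130 (arbitrage exists)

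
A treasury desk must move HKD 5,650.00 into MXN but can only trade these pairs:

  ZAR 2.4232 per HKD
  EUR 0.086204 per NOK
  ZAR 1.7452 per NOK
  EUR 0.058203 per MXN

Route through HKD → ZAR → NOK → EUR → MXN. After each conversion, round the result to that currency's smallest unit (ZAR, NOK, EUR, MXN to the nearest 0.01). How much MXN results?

MXN 11,619.16

HKD 5,650.00 × 2.4232 = ZAR 13,691.08
ZAR 13,691.08 ÷ 1.7452 = NOK 7,844.99
NOK 7,844.99 × 0.086204 = EUR 676.27
EUR 676.27 ÷ 0.058203 = MXN 11,619.16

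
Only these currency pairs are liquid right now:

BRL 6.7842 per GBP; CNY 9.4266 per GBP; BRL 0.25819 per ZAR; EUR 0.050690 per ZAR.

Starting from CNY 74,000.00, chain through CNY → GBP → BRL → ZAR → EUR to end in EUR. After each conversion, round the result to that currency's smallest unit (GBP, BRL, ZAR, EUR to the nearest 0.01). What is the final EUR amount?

EUR 10,455.83

CNY 74,000.00 ÷ 9.4266 = GBP 7,850.13
GBP 7,850.13 × 6.7842 = BRL 53,256.85
BRL 53,256.85 ÷ 0.25819 = ZAR 206,269.99
ZAR 206,269.99 × 0.050690 = EUR 10,455.83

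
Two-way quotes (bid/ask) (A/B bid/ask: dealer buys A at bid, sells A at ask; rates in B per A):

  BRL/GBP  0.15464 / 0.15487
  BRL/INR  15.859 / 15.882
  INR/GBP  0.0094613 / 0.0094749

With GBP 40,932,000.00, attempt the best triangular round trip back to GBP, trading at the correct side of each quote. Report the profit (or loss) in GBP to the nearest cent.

Net profit: GBP 1,131,458.68

Best loop GBP → INR → BRL → GBP:
GBP 40,932,000.00 ÷ 0.0094749 (buy INR at ask) = INR 4,320,045,594.15
INR 4,320,045,594.15 ÷ 15.882 (buy BRL at ask) = BRL 272,008,915.39
BRL 272,008,915.39 × 0.15464 (sell BRL at bid) = GBP 42,063,458.68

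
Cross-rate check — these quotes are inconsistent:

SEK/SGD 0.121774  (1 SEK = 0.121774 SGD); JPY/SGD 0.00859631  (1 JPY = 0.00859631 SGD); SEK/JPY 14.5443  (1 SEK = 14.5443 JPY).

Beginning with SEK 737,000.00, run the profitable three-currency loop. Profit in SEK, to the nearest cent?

Profit: SEK 19,689.68

Profitable loop is SEK → JPY → SGD → SEK:
SEK 737,000.00 × 14.5443 = JPY 10,719,149
JPY 10,719,149 × 0.00859631 = SGD 92,145.13
SGD 92,145.13 ÷ 0.121774 = SEK 756,689.68
Profit = SEK 756,689.68 − SEK 737,000.00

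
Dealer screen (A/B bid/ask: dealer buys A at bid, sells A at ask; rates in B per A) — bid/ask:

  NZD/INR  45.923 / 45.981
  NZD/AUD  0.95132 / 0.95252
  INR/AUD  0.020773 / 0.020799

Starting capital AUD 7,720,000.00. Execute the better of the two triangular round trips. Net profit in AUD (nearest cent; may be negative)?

Best loop AUD → NZD → INR → AUD:
AUD 7,720,000.00 ÷ 0.95252 (buy NZD at ask) = NZD 8,104,816.70
NZD 8,104,816.70 × 45.923 (sell NZD at bid) = INR 372,197,497.17
INR 372,197,497.17 × 0.020773 (sell INR at bid) = AUD 7,731,658.61

Net profit: AUD 11,658.61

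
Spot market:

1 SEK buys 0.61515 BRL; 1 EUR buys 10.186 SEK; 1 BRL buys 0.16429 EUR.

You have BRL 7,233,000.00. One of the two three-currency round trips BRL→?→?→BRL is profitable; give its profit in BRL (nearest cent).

Profitable loop is BRL → EUR → SEK → BRL:
BRL 7,233,000.00 × 0.16429 = EUR 1,188,309.57
EUR 1,188,309.57 × 10.186 = SEK 12,104,121.28
SEK 12,104,121.28 × 0.61515 = BRL 7,445,850.21
Profit = BRL 7,445,850.21 − BRL 7,233,000.00

Profit: BRL 212,850.21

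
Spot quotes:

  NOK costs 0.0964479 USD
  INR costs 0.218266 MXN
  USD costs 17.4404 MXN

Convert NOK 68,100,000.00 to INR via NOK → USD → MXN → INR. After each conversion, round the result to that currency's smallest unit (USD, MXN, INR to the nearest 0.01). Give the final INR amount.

INR 524,819,834.28

NOK 68,100,000.00 × 0.0964479 = USD 6,568,101.99
USD 6,568,101.99 × 17.4404 = MXN 114,550,325.95
MXN 114,550,325.95 ÷ 0.218266 = INR 524,819,834.28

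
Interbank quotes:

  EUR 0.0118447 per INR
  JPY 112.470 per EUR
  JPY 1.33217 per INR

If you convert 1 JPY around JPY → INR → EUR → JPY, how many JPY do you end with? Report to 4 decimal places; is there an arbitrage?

1.0000 (no arbitrage)

Around JPY → INR → EUR → JPY: 1 ÷ 1.33217 × 0.0118447 × 112.470 = 1.000003
Product ≈ 1 (deviation 0.000%, within rounding noise).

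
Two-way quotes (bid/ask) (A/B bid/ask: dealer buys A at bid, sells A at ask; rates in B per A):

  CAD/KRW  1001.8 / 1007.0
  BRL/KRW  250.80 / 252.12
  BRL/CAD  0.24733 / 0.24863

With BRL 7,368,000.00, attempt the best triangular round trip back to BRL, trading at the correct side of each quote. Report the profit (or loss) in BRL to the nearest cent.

Best loop BRL → KRW → CAD → BRL:
BRL 7,368,000.00 × 250.80 (sell BRL at bid) = KRW 1,847,894,400
KRW 1,847,894,400 ÷ 1007.0 (buy CAD at ask) = CAD 1,835,049.06
CAD 1,835,049.06 ÷ 0.24863 (buy BRL at ask) = BRL 7,380,642.15

Net profit: BRL 12,642.15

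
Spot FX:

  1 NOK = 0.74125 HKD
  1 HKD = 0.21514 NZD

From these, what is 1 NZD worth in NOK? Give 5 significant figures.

NZD/NOK = 6.2707

1 NZD ÷ 0.21514 = 4.64814 HKD
4.64814 HKD ÷ 0.74125 = 6.27067 NOK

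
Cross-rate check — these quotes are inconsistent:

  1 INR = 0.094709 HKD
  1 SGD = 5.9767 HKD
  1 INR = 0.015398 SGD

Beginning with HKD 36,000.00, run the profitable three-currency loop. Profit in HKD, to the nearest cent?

Profit: HKD 1,048.27

Profitable loop is HKD → SGD → INR → HKD:
HKD 36,000.00 ÷ 5.9767 = SGD 6,023.39
SGD 6,023.39 ÷ 0.015398 = INR 391,180.08
INR 391,180.08 × 0.094709 = HKD 37,048.27
Profit = HKD 37,048.27 − HKD 36,000.00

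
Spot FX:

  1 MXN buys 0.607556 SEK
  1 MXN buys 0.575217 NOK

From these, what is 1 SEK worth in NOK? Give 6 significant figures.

SEK/NOK = 0.946772

1 SEK ÷ 0.607556 = 1.64594 MXN
1.64594 MXN × 0.575217 = 0.946772 NOK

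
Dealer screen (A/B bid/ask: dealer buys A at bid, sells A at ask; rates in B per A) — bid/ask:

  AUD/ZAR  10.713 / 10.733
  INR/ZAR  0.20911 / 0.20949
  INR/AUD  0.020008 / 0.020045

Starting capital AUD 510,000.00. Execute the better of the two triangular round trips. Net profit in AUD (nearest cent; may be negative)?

Best loop AUD → ZAR → INR → AUD:
AUD 510,000.00 × 10.713 (sell AUD at bid) = ZAR 5,463,630.00
ZAR 5,463,630.00 ÷ 0.20949 (buy INR at ask) = INR 26,080,624.37
INR 26,080,624.37 × 0.020008 (sell INR at bid) = AUD 521,821.13

Net profit: AUD 11,821.13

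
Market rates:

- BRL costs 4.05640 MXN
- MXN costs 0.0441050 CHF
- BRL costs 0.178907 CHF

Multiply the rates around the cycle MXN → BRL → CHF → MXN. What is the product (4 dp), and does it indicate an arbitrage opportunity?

1.0000 (no arbitrage)

Around MXN → BRL → CHF → MXN: 1 ÷ 4.05640 × 0.178907 ÷ 0.0441050 = 0.999997
Product ≈ 1 (deviation 0.000%, within rounding noise).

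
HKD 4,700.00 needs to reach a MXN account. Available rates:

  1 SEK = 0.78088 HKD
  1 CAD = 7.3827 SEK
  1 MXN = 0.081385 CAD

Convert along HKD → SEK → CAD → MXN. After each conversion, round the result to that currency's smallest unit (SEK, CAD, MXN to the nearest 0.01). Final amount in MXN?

HKD 4,700.00 ÷ 0.78088 = SEK 6,018.85
SEK 6,018.85 ÷ 7.3827 = CAD 815.26
CAD 815.26 ÷ 0.081385 = MXN 10,017.33

MXN 10,017.33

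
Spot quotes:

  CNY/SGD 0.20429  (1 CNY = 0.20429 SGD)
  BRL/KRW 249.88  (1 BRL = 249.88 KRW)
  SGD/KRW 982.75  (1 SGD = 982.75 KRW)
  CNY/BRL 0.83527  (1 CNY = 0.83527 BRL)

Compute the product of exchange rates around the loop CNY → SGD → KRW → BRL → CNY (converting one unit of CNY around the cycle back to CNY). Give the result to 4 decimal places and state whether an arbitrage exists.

0.9619 (arbitrage exists)

Around CNY → SGD → KRW → BRL → CNY: 1 × 0.20429 × 982.75 ÷ 249.88 ÷ 0.83527 = 0.961904
Product < 1; profitable direction is CNY → BRL → KRW → SGD → CNY.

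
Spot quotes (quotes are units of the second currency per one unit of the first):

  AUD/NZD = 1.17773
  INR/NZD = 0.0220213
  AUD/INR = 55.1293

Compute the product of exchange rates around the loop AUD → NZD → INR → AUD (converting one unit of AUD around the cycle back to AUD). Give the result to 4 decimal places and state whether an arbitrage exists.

0.9701 (arbitrage exists)

Around AUD → NZD → INR → AUD: 1 × 1.17773 ÷ 0.0220213 ÷ 55.1293 = 0.970108
Product < 1; profitable direction is AUD → INR → NZD → AUD.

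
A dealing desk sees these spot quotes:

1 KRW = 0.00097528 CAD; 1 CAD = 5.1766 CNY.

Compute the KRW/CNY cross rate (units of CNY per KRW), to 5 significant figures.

1 KRW × 0.00097528 = 0.00097528 CAD
0.00097528 CAD × 5.1766 = 0.00504863 CNY

KRW/CNY = 0.0050486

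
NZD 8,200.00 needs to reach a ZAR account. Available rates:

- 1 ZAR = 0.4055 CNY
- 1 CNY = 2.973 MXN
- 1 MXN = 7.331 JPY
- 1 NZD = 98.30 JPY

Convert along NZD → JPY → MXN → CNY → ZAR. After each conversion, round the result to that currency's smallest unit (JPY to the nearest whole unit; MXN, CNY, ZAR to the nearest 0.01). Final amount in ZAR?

ZAR 91,204.96

NZD 8,200.00 × 98.30 = JPY 806,060
JPY 806,060 ÷ 7.331 = MXN 109,952.26
MXN 109,952.26 ÷ 2.973 = CNY 36,983.61
CNY 36,983.61 ÷ 0.4055 = ZAR 91,204.96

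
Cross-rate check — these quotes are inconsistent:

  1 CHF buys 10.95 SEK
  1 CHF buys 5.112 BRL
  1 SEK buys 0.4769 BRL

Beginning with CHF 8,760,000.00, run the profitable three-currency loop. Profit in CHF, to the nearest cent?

Profitable loop is CHF → SEK → BRL → CHF:
CHF 8,760,000.00 × 10.95 = SEK 95,922,000.00
SEK 95,922,000.00 × 0.4769 = BRL 45,745,201.80
BRL 45,745,201.80 ÷ 5.112 = CHF 8,948,591.90
Profit = CHF 8,948,591.90 − CHF 8,760,000.00

Profit: CHF 188,591.90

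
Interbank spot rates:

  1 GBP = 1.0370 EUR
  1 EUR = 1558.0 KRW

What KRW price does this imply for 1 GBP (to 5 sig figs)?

1 GBP × 1.0370 = 1.037 EUR
1.037 EUR × 1558.0 = 1615.65 KRW

GBP/KRW = 1615.6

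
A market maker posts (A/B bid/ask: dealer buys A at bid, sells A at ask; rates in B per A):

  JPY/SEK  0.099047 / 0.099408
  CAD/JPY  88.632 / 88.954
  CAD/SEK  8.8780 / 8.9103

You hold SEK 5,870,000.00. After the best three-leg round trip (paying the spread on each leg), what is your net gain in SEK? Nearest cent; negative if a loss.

Net profit: SEK 23,406.85

Best loop SEK → JPY → CAD → SEK:
SEK 5,870,000.00 ÷ 0.099408 (buy JPY at ask) = JPY 59,049,573
JPY 59,049,573 ÷ 88.954 (buy CAD at ask) = CAD 663,821.45
CAD 663,821.45 × 8.8780 (sell CAD at bid) = SEK 5,893,406.85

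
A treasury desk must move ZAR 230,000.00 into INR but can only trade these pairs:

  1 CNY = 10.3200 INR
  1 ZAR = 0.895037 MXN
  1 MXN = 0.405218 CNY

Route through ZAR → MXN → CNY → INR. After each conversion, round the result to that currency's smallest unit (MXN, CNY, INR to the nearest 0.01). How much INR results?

ZAR 230,000.00 × 0.895037 = MXN 205,858.51
MXN 205,858.51 × 0.405218 = CNY 83,417.57
CNY 83,417.57 × 10.3200 = INR 860,869.32

INR 860,869.32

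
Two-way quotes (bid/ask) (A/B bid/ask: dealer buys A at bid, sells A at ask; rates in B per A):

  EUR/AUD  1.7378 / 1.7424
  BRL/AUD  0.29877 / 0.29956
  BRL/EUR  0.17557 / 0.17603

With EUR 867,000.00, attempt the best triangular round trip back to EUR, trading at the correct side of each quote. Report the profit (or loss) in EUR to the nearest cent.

Net profit: EUR 16,050.17

Best loop EUR → AUD → BRL → EUR:
EUR 867,000.00 × 1.7378 (sell EUR at bid) = AUD 1,506,672.60
AUD 1,506,672.60 ÷ 0.29956 (buy BRL at ask) = BRL 5,029,618.77
BRL 5,029,618.77 × 0.17557 (sell BRL at bid) = EUR 883,050.17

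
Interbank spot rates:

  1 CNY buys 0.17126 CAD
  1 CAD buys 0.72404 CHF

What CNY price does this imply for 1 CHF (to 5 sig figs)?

1 CHF ÷ 0.72404 = 1.38114 CAD
1.38114 CAD ÷ 0.17126 = 8.06458 CNY

CHF/CNY = 8.0646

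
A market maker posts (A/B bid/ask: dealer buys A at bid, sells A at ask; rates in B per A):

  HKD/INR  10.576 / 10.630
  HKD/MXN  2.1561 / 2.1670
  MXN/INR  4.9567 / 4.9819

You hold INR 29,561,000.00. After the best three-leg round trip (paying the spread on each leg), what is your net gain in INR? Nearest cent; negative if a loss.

Best loop INR → HKD → MXN → INR:
INR 29,561,000.00 ÷ 10.630 (buy HKD at ask) = HKD 2,780,903.10
HKD 2,780,903.10 × 2.1561 (sell HKD at bid) = MXN 5,995,905.18
MXN 5,995,905.18 × 4.9567 (sell MXN at bid) = INR 29,719,903.22

Net profit: INR 158,903.22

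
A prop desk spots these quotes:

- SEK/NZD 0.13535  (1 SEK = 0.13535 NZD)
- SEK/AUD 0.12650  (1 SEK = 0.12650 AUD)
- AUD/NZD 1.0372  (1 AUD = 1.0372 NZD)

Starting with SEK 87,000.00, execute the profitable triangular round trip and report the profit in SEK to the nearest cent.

Profit: SEK 2,747.94

Profitable loop is SEK → NZD → AUD → SEK:
SEK 87,000.00 × 0.13535 = NZD 11,775.45
NZD 11,775.45 ÷ 1.0372 = AUD 11,353.11
AUD 11,353.11 ÷ 0.12650 = SEK 89,747.94
Profit = SEK 89,747.94 − SEK 87,000.00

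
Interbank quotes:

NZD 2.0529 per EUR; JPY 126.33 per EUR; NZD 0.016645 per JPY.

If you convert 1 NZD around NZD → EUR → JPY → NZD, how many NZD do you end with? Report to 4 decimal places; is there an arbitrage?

Around NZD → EUR → JPY → NZD: 1 ÷ 2.0529 × 126.33 × 0.016645 = 1.024289
Product > 1; profitable direction is NZD → EUR → JPY → NZD.

1.0243 (arbitrage exists)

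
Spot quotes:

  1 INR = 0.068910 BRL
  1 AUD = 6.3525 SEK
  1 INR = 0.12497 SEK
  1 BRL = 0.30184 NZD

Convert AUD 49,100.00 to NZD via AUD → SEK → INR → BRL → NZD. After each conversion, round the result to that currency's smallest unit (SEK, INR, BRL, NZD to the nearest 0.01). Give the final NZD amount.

NZD 51,913.40

AUD 49,100.00 × 6.3525 = SEK 311,907.75
SEK 311,907.75 ÷ 0.12497 = INR 2,495,861.01
INR 2,495,861.01 × 0.068910 = BRL 171,989.78
BRL 171,989.78 × 0.30184 = NZD 51,913.40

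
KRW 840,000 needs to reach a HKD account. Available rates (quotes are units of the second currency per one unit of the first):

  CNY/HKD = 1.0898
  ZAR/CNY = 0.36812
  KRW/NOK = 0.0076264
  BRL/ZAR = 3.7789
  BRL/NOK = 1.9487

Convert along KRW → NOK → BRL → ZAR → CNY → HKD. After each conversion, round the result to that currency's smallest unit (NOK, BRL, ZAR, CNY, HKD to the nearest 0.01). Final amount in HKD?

HKD 4,983.74

KRW 840,000 × 0.0076264 = NOK 6,406.18
NOK 6,406.18 ÷ 1.9487 = BRL 3,287.41
BRL 3,287.41 × 3.7789 = ZAR 12,422.79
ZAR 12,422.79 × 0.36812 = CNY 4,573.08
CNY 4,573.08 × 1.0898 = HKD 4,983.74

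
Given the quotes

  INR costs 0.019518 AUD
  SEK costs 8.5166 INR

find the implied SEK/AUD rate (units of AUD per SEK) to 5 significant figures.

SEK/AUD = 0.16623

1 SEK × 8.5166 = 8.5166 INR
8.5166 INR × 0.019518 = 0.166227 AUD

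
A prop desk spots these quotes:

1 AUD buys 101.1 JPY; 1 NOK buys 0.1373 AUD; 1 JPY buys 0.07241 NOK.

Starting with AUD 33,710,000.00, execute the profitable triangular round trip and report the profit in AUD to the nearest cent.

Profit: AUD 172,776.64

Profitable loop is AUD → JPY → NOK → AUD:
AUD 33,710,000.00 × 101.1 = JPY 3,408,081,000
JPY 3,408,081,000 × 0.07241 = NOK 246,779,145.21
NOK 246,779,145.21 × 0.1373 = AUD 33,882,776.64
Profit = AUD 33,882,776.64 − AUD 33,710,000.00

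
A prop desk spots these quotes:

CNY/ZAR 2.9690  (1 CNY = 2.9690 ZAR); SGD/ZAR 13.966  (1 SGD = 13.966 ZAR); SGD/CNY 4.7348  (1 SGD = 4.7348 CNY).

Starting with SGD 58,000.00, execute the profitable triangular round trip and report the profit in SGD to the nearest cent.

Profit: SGD 380.50

Profitable loop is SGD → CNY → ZAR → SGD:
SGD 58,000.00 × 4.7348 = CNY 274,618.40
CNY 274,618.40 × 2.9690 = ZAR 815,342.03
ZAR 815,342.03 ÷ 13.966 = SGD 58,380.50
Profit = SGD 58,380.50 − SGD 58,000.00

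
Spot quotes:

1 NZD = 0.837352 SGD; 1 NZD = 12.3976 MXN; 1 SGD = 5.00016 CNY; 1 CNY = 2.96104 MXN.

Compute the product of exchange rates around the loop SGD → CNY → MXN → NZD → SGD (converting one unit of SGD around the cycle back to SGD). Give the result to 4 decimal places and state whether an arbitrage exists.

Around SGD → CNY → MXN → NZD → SGD: 1 × 5.00016 × 2.96104 ÷ 12.3976 × 0.837352 = 0.999997
Product ≈ 1 (deviation 0.000%, within rounding noise).

1.0000 (no arbitrage)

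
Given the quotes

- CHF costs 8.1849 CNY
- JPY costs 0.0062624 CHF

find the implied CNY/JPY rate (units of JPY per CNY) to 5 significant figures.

1 CNY ÷ 8.1849 = 0.122176 CHF
0.122176 CHF ÷ 0.0062624 = 19.5095 JPY

CNY/JPY = 19.509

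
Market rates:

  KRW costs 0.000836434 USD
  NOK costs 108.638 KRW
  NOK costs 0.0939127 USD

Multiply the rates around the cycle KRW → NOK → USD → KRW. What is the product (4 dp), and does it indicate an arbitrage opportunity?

Around KRW → NOK → USD → KRW: 1 ÷ 108.638 × 0.0939127 ÷ 0.000836434 = 1.033501
Product > 1; profitable direction is KRW → NOK → USD → KRW.

1.0335 (arbitrage exists)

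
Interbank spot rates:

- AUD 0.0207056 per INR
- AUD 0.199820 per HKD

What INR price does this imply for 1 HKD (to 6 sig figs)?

1 HKD × 0.199820 = 0.19982 AUD
0.19982 AUD ÷ 0.0207056 = 9.65053 INR

HKD/INR = 9.65053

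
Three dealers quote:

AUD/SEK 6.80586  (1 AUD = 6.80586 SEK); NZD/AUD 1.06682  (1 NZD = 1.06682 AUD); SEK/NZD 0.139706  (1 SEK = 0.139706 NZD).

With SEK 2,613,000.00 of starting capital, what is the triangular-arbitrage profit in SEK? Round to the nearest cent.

Profitable loop is SEK → NZD → AUD → SEK:
SEK 2,613,000.00 × 0.139706 = NZD 365,051.78
NZD 365,051.78 × 1.06682 = AUD 389,444.54
AUD 389,444.54 × 6.80586 = SEK 2,650,505.00
Profit = SEK 2,650,505.00 − SEK 2,613,000.00

Profit: SEK 37,505.00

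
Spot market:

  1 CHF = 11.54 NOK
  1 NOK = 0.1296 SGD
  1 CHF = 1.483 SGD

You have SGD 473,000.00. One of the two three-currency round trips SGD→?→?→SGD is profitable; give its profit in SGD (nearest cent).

Profit: SGD 4,013.64

Profitable loop is SGD → CHF → NOK → SGD:
SGD 473,000.00 ÷ 1.483 = CHF 318,948.08
CHF 318,948.08 × 11.54 = NOK 3,680,660.82
NOK 3,680,660.82 × 0.1296 = SGD 477,013.64
Profit = SGD 477,013.64 − SGD 473,000.00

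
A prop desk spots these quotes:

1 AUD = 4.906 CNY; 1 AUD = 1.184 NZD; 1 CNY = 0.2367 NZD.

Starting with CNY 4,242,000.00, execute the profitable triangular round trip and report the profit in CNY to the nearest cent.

Profit: CNY 83,104.10

Profitable loop is CNY → AUD → NZD → CNY:
CNY 4,242,000.00 ÷ 4.906 = AUD 864,655.52
AUD 864,655.52 × 1.184 = NZD 1,023,752.14
NZD 1,023,752.14 ÷ 0.2367 = CNY 4,325,104.10
Profit = CNY 4,325,104.10 − CNY 4,242,000.00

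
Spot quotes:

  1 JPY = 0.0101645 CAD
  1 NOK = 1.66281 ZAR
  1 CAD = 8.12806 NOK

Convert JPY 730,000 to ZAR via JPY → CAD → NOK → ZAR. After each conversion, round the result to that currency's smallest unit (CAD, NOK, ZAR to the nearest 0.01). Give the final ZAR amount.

ZAR 100,285.63

JPY 730,000 × 0.0101645 = CAD 7,420.09
CAD 7,420.09 × 8.12806 = NOK 60,310.94
NOK 60,310.94 × 1.66281 = ZAR 100,285.63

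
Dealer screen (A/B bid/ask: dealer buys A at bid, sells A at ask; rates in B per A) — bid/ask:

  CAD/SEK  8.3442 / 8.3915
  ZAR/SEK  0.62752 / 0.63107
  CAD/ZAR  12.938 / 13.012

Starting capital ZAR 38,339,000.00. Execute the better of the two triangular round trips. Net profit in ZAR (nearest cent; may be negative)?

Net profit: ZAR 619,649.74

Best loop ZAR → CAD → SEK → ZAR:
ZAR 38,339,000.00 ÷ 13.012 (buy CAD at ask) = CAD 2,946,434.06
CAD 2,946,434.06 × 8.3442 (sell CAD at bid) = SEK 24,585,635.09
SEK 24,585,635.09 ÷ 0.63107 (buy ZAR at ask) = ZAR 38,958,649.74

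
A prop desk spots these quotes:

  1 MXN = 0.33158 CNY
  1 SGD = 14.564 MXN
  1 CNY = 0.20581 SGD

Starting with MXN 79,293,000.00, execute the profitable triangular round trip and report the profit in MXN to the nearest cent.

Profit: MXN 487,982.31

Profitable loop is MXN → SGD → CNY → MXN:
MXN 79,293,000.00 ÷ 14.564 = SGD 5,444,452.07
SGD 5,444,452.07 ÷ 0.20581 = CNY 26,453,778.11
CNY 26,453,778.11 ÷ 0.33158 = MXN 79,780,982.31
Profit = MXN 79,780,982.31 − MXN 79,293,000.00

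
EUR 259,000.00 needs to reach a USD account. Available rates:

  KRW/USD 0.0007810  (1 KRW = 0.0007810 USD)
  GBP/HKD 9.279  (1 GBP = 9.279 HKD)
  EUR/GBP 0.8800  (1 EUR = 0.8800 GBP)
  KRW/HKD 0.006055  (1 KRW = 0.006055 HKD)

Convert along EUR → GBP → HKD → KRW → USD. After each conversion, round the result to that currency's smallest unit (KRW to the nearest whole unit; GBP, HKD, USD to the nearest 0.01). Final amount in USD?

EUR 259,000.00 × 0.8800 = GBP 227,920.00
GBP 227,920.00 × 9.279 = HKD 2,114,869.68
HKD 2,114,869.68 ÷ 0.006055 = KRW 349,276,578
KRW 349,276,578 × 0.0007810 = USD 272,785.01

USD 272,785.01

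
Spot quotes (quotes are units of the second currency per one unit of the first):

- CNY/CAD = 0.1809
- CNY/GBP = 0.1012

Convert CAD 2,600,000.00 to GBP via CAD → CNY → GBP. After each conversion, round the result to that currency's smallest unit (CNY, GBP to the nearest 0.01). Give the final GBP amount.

GBP 1,454,505.25

CAD 2,600,000.00 ÷ 0.1809 = CNY 14,372,581.54
CNY 14,372,581.54 × 0.1012 = GBP 1,454,505.25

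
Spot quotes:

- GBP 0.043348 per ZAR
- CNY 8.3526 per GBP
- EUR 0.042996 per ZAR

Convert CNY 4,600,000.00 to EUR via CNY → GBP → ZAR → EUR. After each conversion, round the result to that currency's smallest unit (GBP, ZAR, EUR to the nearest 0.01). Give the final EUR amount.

CNY 4,600,000.00 ÷ 8.3526 = GBP 550,726.72
GBP 550,726.72 ÷ 0.043348 = ZAR 12,704,778.08
ZAR 12,704,778.08 × 0.042996 = EUR 546,254.64

EUR 546,254.64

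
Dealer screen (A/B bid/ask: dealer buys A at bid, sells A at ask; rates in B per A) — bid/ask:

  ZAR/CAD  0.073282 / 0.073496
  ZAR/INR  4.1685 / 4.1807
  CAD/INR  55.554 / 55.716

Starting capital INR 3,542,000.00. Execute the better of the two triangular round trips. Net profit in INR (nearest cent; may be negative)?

Best loop INR → CAD → ZAR → INR:
INR 3,542,000.00 ÷ 55.716 (buy CAD at ask) = CAD 63,572.40
CAD 63,572.40 ÷ 0.073496 (buy ZAR at ask) = ZAR 864,977.73
ZAR 864,977.73 × 4.1685 (sell ZAR at bid) = INR 3,605,659.65

Net profit: INR 63,659.65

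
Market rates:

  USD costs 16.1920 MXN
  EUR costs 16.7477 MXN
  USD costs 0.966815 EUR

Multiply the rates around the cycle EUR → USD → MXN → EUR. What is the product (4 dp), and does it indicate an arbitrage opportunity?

1.0000 (no arbitrage)

Around EUR → USD → MXN → EUR: 1 ÷ 0.966815 × 16.1920 ÷ 16.7477 = 1.000004
Product ≈ 1 (deviation 0.000%, within rounding noise).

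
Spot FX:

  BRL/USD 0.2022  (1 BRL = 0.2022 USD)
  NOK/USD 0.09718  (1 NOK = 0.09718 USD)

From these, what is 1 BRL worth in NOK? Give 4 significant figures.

1 BRL × 0.2022 = 0.2022 USD
0.2022 USD ÷ 0.09718 = 2.08068 NOK

BRL/NOK = 2.081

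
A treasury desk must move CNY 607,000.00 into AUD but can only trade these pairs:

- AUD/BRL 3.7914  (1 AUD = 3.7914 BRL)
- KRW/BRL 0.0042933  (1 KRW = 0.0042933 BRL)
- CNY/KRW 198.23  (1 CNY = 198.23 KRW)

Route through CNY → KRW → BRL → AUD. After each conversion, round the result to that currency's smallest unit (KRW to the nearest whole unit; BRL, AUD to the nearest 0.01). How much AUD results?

AUD 136,254.14

CNY 607,000.00 × 198.23 = KRW 120,325,610
KRW 120,325,610 × 0.0042933 = BRL 516,593.94
BRL 516,593.94 ÷ 3.7914 = AUD 136,254.14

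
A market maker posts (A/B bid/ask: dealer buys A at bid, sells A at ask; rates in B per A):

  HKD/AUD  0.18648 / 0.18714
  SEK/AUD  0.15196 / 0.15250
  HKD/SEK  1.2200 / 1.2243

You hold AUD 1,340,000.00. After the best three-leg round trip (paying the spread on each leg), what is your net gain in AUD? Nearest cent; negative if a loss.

Net result: AUD -1,620.22 (no profitable arbitrage after spreads)

Best loop AUD → SEK → HKD → AUD:
AUD 1,340,000.00 ÷ 0.15250 (buy SEK at ask) = SEK 8,786,885.25
SEK 8,786,885.25 ÷ 1.2243 (buy HKD at ask) = HKD 7,177,068.73
HKD 7,177,068.73 × 0.18648 (sell HKD at bid) = AUD 1,338,379.78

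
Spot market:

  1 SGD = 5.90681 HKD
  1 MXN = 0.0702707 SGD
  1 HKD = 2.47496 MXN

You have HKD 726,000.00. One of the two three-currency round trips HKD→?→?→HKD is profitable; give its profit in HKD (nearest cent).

Profitable loop is HKD → MXN → SGD → HKD:
HKD 726,000.00 × 2.47496 = MXN 1,796,820.96
MXN 1,796,820.96 × 0.0702707 = SGD 126,263.87
SGD 126,263.87 × 5.90681 = HKD 745,816.67
Profit = HKD 745,816.67 − HKD 726,000.00

Profit: HKD 19,816.67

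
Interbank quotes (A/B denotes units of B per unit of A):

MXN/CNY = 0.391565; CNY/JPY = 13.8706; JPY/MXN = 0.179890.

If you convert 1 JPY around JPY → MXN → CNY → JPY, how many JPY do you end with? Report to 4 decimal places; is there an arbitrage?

Around JPY → MXN → CNY → JPY: 1 × 0.179890 × 0.391565 × 13.8706 = 0.977026
Product < 1; profitable direction is JPY → CNY → MXN → JPY.

0.9770 (arbitrage exists)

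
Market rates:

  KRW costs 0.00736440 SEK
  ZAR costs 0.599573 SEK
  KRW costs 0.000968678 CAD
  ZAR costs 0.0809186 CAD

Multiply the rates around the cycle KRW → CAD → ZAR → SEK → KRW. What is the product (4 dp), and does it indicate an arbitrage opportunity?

Around KRW → CAD → ZAR → SEK → KRW: 1 × 0.000968678 ÷ 0.0809186 × 0.599573 ÷ 0.00736440 = 0.974621
Product < 1; profitable direction is KRW → SEK → ZAR → CAD → KRW.

0.9746 (arbitrage exists)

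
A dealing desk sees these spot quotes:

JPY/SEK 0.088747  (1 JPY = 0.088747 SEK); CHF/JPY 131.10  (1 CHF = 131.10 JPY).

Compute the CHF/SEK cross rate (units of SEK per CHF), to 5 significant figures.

1 CHF × 131.10 = 131.1 JPY
131.1 JPY × 0.088747 = 11.6347 SEK

CHF/SEK = 11.635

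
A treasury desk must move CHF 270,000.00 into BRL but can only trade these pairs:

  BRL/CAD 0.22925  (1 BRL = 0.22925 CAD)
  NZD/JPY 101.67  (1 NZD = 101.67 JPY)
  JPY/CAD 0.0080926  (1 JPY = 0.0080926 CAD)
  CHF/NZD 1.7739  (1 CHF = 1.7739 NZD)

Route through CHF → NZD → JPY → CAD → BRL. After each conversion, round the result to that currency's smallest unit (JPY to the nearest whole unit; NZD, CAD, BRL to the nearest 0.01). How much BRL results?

BRL 1,718,954.81

CHF 270,000.00 × 1.7739 = NZD 478,953.00
NZD 478,953.00 × 101.67 = JPY 48,695,152
JPY 48,695,152 × 0.0080926 = CAD 394,070.39
CAD 394,070.39 ÷ 0.22925 = BRL 1,718,954.81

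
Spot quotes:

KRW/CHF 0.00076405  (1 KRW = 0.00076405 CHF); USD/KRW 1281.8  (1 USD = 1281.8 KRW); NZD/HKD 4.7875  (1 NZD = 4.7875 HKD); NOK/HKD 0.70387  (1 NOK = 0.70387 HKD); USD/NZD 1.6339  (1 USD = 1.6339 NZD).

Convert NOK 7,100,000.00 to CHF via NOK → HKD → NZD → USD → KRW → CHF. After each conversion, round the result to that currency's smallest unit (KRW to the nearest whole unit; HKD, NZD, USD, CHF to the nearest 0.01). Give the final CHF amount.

NOK 7,100,000.00 × 0.70387 = HKD 4,997,477.00
HKD 4,997,477.00 ÷ 4.7875 = NZD 1,043,859.43
NZD 1,043,859.43 ÷ 1.6339 = USD 638,875.96
USD 638,875.96 × 1281.8 = KRW 818,911,206
KRW 818,911,206 × 0.00076405 = CHF 625,689.11

CHF 625,689.11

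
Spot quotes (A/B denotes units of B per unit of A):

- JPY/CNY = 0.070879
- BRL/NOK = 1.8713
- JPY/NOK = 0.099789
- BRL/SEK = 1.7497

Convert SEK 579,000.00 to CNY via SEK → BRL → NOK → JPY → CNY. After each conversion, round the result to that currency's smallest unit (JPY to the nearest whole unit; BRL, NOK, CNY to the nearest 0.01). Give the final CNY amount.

CNY 439,838.57

SEK 579,000.00 ÷ 1.7497 = BRL 330,913.87
BRL 330,913.87 × 1.8713 = NOK 619,239.12
NOK 619,239.12 ÷ 0.099789 = JPY 6,205,485
JPY 6,205,485 × 0.070879 = CNY 439,838.57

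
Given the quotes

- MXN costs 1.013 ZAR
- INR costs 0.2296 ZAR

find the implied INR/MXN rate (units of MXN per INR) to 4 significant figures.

1 INR × 0.2296 = 0.2296 ZAR
0.2296 ZAR ÷ 1.013 = 0.226654 MXN

INR/MXN = 0.2267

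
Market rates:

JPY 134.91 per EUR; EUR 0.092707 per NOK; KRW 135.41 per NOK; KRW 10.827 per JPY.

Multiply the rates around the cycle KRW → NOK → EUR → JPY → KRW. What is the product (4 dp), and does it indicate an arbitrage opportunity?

1.0000 (no arbitrage)

Around KRW → NOK → EUR → JPY → KRW: 1 ÷ 135.41 × 0.092707 × 134.91 × 10.827 = 1.000032
Product ≈ 1 (deviation 0.003%, within rounding noise).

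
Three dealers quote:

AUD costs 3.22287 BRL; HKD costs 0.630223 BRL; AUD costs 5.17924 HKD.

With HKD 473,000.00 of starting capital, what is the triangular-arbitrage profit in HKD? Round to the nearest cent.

Profit: HKD 6,047.57

Profitable loop is HKD → BRL → AUD → HKD:
HKD 473,000.00 × 0.630223 = BRL 298,095.48
BRL 298,095.48 ÷ 3.22287 = AUD 92,493.80
AUD 92,493.80 × 5.17924 = HKD 479,047.57
Profit = HKD 479,047.57 − HKD 473,000.00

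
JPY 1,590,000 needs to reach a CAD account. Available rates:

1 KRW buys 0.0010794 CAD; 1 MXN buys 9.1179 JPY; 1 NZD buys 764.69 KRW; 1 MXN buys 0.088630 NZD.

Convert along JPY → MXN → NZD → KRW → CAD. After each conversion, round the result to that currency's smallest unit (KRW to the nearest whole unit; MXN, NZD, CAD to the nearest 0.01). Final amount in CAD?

JPY 1,590,000 ÷ 9.1179 = MXN 174,382.26
MXN 174,382.26 × 0.088630 = NZD 15,455.50
NZD 15,455.50 × 764.69 = KRW 11,818,666
KRW 11,818,666 × 0.0010794 = CAD 12,757.07

CAD 12,757.07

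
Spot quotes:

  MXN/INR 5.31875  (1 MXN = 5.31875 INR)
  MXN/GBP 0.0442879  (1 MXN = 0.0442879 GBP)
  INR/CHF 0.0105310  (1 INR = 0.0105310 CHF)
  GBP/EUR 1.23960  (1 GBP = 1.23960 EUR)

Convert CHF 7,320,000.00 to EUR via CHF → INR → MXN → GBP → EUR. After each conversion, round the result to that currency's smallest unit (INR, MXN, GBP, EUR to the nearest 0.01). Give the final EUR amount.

CHF 7,320,000.00 ÷ 0.0105310 = INR 695,090,684.65
INR 695,090,684.65 ÷ 5.31875 = MXN 130,686,850.23
MXN 130,686,850.23 × 0.0442879 = GBP 5,787,846.15
GBP 5,787,846.15 × 1.23960 = EUR 7,174,614.09

EUR 7,174,614.09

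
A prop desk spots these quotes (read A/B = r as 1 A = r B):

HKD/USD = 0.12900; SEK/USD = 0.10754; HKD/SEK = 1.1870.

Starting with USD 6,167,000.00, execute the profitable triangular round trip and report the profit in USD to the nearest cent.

Profitable loop is USD → SEK → HKD → USD:
USD 6,167,000.00 ÷ 0.10754 = SEK 57,346,103.78
SEK 57,346,103.78 ÷ 1.1870 = HKD 48,311,797.62
HKD 48,311,797.62 × 0.12900 = USD 6,232,221.89
Profit = USD 6,232,221.89 − USD 6,167,000.00

Profit: USD 65,221.89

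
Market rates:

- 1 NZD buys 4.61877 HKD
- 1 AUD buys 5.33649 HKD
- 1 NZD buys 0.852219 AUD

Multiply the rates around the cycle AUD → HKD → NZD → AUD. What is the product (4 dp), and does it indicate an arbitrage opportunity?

0.9846 (arbitrage exists)

Around AUD → HKD → NZD → AUD: 1 × 5.33649 ÷ 4.61877 × 0.852219 = 0.984647
Product < 1; profitable direction is AUD → NZD → HKD → AUD.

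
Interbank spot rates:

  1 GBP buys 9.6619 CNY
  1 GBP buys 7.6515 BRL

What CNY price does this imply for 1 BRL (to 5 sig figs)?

1 BRL ÷ 7.6515 = 0.130693 GBP
0.130693 GBP × 9.6619 = 1.26275 CNY

BRL/CNY = 1.2627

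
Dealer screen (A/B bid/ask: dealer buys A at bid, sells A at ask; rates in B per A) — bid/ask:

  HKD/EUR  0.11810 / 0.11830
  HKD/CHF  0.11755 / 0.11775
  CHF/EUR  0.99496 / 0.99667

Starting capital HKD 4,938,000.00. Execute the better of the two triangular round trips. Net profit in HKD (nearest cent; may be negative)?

Net profit: HKD 31,225.23

Best loop HKD → EUR → CHF → HKD:
HKD 4,938,000.00 × 0.11810 (sell HKD at bid) = EUR 583,177.80
EUR 583,177.80 ÷ 0.99667 (buy CHF at ask) = CHF 585,126.27
CHF 585,126.27 ÷ 0.11775 (buy HKD at ask) = HKD 4,969,225.23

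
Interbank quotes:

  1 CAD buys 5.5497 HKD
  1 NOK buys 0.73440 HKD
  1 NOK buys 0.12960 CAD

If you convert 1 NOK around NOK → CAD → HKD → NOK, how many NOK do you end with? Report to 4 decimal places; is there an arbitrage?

0.9794 (arbitrage exists)

Around NOK → CAD → HKD → NOK: 1 × 0.12960 × 5.5497 ÷ 0.73440 = 0.979359
Product < 1; profitable direction is NOK → HKD → CAD → NOK.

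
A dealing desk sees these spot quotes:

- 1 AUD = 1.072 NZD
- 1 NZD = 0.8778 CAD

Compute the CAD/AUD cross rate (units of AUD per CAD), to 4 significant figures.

CAD/AUD = 1.063

1 CAD ÷ 0.8778 = 1.13921 NZD
1.13921 NZD ÷ 1.072 = 1.0627 AUD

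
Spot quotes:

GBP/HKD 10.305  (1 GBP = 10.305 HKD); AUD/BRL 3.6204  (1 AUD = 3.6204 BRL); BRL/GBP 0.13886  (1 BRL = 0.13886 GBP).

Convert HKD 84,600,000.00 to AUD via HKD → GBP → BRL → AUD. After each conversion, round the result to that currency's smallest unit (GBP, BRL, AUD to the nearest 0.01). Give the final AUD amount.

AUD 16,330,092.69

HKD 84,600,000.00 ÷ 10.305 = GBP 8,209,606.99
GBP 8,209,606.99 ÷ 0.13886 = BRL 59,121,467.59
BRL 59,121,467.59 ÷ 3.6204 = AUD 16,330,092.69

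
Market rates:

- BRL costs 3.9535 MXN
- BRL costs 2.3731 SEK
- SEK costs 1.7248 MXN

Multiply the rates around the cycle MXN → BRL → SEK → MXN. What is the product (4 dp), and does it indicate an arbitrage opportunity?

1.0353 (arbitrage exists)

Around MXN → BRL → SEK → MXN: 1 ÷ 3.9535 × 2.3731 × 1.7248 = 1.035316
Product > 1; profitable direction is MXN → BRL → SEK → MXN.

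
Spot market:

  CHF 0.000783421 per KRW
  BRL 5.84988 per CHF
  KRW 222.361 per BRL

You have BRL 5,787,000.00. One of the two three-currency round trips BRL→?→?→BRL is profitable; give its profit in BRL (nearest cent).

Profitable loop is BRL → KRW → CHF → BRL:
BRL 5,787,000.00 × 222.361 = KRW 1,286,803,107
KRW 1,286,803,107 × 0.000783421 = CHF 1,008,108.58
CHF 1,008,108.58 × 5.84988 = BRL 5,897,314.20
Profit = BRL 5,897,314.20 − BRL 5,787,000.00

Profit: BRL 110,314.20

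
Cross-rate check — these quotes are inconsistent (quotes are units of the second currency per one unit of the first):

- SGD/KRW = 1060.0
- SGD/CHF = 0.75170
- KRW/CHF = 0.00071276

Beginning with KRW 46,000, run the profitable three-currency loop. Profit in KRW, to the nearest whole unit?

Profit: KRW 234

Profitable loop is KRW → CHF → SGD → KRW:
KRW 46,000 × 0.00071276 = CHF 32.79
CHF 32.79 ÷ 0.75170 = SGD 43.62
SGD 43.62 × 1060.0 = KRW 46,234
Profit = KRW 46,234 − KRW 46,000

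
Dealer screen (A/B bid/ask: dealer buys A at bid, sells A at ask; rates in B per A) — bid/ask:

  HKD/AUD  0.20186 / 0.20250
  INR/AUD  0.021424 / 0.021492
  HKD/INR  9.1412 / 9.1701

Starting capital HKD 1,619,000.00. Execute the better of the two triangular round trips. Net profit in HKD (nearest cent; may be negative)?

Net profit: HKD 39,235.52

Best loop HKD → AUD → INR → HKD:
HKD 1,619,000.00 × 0.20186 (sell HKD at bid) = AUD 326,811.34
AUD 326,811.34 ÷ 0.021492 (buy INR at ask) = INR 15,206,185.56
INR 15,206,185.56 ÷ 9.1701 (buy HKD at ask) = HKD 1,658,235.52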